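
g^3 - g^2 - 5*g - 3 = (g - 3)*(g + 1)^2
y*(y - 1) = y^2 - y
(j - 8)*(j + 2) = j^2 - 6*j - 16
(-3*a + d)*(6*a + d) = -18*a^2 + 3*a*d + d^2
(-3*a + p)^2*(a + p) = 9*a^3 + 3*a^2*p - 5*a*p^2 + p^3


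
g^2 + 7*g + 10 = (g + 2)*(g + 5)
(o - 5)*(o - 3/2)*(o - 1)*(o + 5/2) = o^4 - 5*o^3 - 19*o^2/4 + 55*o/2 - 75/4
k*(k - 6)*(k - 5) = k^3 - 11*k^2 + 30*k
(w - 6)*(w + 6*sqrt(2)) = w^2 - 6*w + 6*sqrt(2)*w - 36*sqrt(2)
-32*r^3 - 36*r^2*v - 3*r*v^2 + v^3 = (-8*r + v)*(r + v)*(4*r + v)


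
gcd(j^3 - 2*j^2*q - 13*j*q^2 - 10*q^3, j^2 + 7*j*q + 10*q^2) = j + 2*q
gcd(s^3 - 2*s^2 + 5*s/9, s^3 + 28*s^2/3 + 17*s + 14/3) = 1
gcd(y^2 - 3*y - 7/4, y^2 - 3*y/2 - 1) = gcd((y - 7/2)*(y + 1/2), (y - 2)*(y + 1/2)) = y + 1/2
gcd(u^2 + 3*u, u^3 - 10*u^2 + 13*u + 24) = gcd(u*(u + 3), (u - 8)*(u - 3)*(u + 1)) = 1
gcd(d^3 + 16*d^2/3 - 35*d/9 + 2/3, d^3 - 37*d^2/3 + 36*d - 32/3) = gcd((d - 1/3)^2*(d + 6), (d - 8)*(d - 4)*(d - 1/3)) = d - 1/3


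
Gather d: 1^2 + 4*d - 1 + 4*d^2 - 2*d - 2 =4*d^2 + 2*d - 2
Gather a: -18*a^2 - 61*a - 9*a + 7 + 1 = -18*a^2 - 70*a + 8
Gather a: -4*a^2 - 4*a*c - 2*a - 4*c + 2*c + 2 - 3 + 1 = -4*a^2 + a*(-4*c - 2) - 2*c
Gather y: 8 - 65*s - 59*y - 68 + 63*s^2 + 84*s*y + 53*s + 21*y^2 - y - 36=63*s^2 - 12*s + 21*y^2 + y*(84*s - 60) - 96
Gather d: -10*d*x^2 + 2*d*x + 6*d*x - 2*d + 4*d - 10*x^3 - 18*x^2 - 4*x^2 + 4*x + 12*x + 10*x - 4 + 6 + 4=d*(-10*x^2 + 8*x + 2) - 10*x^3 - 22*x^2 + 26*x + 6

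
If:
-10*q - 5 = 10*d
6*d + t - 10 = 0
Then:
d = 5/3 - t/6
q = t/6 - 13/6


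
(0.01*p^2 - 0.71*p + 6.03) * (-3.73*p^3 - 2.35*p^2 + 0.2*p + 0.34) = -0.0373*p^5 + 2.6248*p^4 - 20.8214*p^3 - 14.3091*p^2 + 0.9646*p + 2.0502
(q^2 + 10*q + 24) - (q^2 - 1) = 10*q + 25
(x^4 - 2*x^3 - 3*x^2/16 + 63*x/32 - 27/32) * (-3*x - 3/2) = -3*x^5 + 9*x^4/2 + 57*x^3/16 - 45*x^2/8 - 27*x/64 + 81/64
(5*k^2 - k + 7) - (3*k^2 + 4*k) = 2*k^2 - 5*k + 7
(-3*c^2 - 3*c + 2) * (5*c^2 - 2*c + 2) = -15*c^4 - 9*c^3 + 10*c^2 - 10*c + 4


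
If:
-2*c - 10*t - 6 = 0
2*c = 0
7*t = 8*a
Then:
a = -21/40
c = 0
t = -3/5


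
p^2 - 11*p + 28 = (p - 7)*(p - 4)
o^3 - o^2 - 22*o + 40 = (o - 4)*(o - 2)*(o + 5)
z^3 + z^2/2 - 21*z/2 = z*(z - 3)*(z + 7/2)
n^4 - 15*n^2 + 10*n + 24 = (n - 3)*(n - 2)*(n + 1)*(n + 4)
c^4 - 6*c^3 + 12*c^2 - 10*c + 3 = (c - 3)*(c - 1)^3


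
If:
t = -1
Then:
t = -1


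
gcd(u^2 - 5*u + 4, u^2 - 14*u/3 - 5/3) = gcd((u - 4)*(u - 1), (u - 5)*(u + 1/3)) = 1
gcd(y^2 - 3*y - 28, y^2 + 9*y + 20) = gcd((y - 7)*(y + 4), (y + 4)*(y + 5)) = y + 4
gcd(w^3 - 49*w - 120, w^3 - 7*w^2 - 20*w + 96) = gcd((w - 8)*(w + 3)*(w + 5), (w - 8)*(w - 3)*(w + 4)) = w - 8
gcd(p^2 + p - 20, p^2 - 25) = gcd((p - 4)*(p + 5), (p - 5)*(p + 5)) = p + 5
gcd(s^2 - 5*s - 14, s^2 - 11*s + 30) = 1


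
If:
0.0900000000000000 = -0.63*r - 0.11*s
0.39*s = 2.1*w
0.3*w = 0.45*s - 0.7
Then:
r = -0.45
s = 1.78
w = 0.33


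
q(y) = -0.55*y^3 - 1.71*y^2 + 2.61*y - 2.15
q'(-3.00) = -1.98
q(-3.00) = -10.52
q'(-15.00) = -317.34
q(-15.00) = 1430.20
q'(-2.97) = -1.79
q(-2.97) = -10.58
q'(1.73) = -8.24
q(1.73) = -5.60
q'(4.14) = -39.83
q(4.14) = -59.68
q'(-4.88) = -19.99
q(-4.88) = 8.31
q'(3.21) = -25.37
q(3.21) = -29.58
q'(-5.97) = -35.78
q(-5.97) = 38.35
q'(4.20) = -40.86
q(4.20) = -62.10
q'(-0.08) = 2.87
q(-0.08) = -2.37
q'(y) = -1.65*y^2 - 3.42*y + 2.61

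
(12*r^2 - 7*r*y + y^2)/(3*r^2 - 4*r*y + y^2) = (-4*r + y)/(-r + y)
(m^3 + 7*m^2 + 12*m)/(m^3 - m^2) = (m^2 + 7*m + 12)/(m*(m - 1))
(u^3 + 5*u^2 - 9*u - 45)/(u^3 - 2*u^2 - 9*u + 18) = (u + 5)/(u - 2)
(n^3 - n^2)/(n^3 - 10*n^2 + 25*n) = n*(n - 1)/(n^2 - 10*n + 25)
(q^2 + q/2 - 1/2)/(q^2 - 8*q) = (2*q^2 + q - 1)/(2*q*(q - 8))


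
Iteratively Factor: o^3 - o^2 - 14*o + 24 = (o + 4)*(o^2 - 5*o + 6) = (o - 2)*(o + 4)*(o - 3)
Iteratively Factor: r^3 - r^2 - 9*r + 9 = (r - 1)*(r^2 - 9) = (r - 1)*(r + 3)*(r - 3)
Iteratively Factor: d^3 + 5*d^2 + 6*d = (d + 2)*(d^2 + 3*d) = (d + 2)*(d + 3)*(d)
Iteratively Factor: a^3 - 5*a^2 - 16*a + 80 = (a + 4)*(a^2 - 9*a + 20) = (a - 5)*(a + 4)*(a - 4)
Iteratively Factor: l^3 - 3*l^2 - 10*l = (l)*(l^2 - 3*l - 10) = l*(l - 5)*(l + 2)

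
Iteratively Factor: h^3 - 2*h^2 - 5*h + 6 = (h - 1)*(h^2 - h - 6) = (h - 3)*(h - 1)*(h + 2)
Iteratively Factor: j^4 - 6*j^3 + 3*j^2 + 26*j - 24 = (j - 4)*(j^3 - 2*j^2 - 5*j + 6) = (j - 4)*(j + 2)*(j^2 - 4*j + 3) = (j - 4)*(j - 3)*(j + 2)*(j - 1)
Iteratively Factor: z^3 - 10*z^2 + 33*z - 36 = (z - 3)*(z^2 - 7*z + 12) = (z - 4)*(z - 3)*(z - 3)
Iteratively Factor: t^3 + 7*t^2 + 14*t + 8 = (t + 4)*(t^2 + 3*t + 2) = (t + 1)*(t + 4)*(t + 2)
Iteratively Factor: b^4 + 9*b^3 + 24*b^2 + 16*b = (b + 4)*(b^3 + 5*b^2 + 4*b) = (b + 4)^2*(b^2 + b) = b*(b + 4)^2*(b + 1)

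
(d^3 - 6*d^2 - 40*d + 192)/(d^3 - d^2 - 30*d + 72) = (d - 8)/(d - 3)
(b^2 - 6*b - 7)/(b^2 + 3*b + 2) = (b - 7)/(b + 2)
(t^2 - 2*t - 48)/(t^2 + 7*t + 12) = (t^2 - 2*t - 48)/(t^2 + 7*t + 12)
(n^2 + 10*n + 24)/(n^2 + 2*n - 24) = (n + 4)/(n - 4)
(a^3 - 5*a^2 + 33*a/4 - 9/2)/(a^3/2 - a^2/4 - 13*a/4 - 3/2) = (-4*a^3 + 20*a^2 - 33*a + 18)/(-2*a^3 + a^2 + 13*a + 6)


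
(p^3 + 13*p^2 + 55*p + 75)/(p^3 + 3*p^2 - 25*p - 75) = (p + 5)/(p - 5)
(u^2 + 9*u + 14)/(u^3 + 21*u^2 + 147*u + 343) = (u + 2)/(u^2 + 14*u + 49)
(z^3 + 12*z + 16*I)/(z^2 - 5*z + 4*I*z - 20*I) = (z^3 + 12*z + 16*I)/(z^2 + z*(-5 + 4*I) - 20*I)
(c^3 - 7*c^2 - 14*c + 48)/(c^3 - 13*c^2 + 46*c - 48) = (c + 3)/(c - 3)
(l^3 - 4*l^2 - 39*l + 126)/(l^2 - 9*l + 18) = (l^2 - l - 42)/(l - 6)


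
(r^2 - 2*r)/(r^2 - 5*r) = (r - 2)/(r - 5)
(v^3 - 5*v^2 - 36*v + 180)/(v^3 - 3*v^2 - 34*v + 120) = (v - 6)/(v - 4)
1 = 1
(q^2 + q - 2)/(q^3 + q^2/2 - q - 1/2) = 2*(q + 2)/(2*q^2 + 3*q + 1)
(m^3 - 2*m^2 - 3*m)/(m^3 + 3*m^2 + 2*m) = (m - 3)/(m + 2)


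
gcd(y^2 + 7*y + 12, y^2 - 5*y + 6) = 1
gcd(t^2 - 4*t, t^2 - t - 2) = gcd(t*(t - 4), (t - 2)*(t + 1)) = 1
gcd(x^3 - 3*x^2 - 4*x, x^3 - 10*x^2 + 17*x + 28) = x^2 - 3*x - 4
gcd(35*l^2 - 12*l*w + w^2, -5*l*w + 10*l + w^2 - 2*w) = -5*l + w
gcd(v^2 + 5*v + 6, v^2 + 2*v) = v + 2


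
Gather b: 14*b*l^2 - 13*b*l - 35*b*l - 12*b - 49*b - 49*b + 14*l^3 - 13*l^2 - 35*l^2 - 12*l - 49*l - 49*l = b*(14*l^2 - 48*l - 110) + 14*l^3 - 48*l^2 - 110*l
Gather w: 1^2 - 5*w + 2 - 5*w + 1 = 4 - 10*w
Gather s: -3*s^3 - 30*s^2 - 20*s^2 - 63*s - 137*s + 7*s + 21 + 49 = -3*s^3 - 50*s^2 - 193*s + 70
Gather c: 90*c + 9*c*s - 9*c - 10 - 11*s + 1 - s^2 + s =c*(9*s + 81) - s^2 - 10*s - 9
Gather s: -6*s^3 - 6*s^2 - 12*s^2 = -6*s^3 - 18*s^2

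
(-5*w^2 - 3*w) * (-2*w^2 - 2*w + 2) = 10*w^4 + 16*w^3 - 4*w^2 - 6*w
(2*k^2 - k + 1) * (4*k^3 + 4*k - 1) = 8*k^5 - 4*k^4 + 12*k^3 - 6*k^2 + 5*k - 1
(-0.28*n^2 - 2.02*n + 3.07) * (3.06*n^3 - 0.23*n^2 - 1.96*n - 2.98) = -0.8568*n^5 - 6.1168*n^4 + 10.4076*n^3 + 4.0875*n^2 + 0.00239999999999974*n - 9.1486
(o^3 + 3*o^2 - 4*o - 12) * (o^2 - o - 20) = o^5 + 2*o^4 - 27*o^3 - 68*o^2 + 92*o + 240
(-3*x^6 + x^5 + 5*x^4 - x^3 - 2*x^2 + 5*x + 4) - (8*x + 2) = -3*x^6 + x^5 + 5*x^4 - x^3 - 2*x^2 - 3*x + 2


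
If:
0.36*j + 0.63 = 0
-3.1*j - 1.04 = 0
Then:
No Solution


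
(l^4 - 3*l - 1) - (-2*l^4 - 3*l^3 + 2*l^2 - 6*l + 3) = 3*l^4 + 3*l^3 - 2*l^2 + 3*l - 4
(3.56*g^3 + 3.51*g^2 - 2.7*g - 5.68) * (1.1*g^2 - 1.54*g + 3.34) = 3.916*g^5 - 1.6214*g^4 + 3.515*g^3 + 9.6334*g^2 - 0.270800000000001*g - 18.9712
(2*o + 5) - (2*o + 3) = 2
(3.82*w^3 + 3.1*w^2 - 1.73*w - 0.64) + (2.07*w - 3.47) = 3.82*w^3 + 3.1*w^2 + 0.34*w - 4.11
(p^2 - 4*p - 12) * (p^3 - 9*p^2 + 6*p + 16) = p^5 - 13*p^4 + 30*p^3 + 100*p^2 - 136*p - 192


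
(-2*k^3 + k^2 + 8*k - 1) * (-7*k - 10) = 14*k^4 + 13*k^3 - 66*k^2 - 73*k + 10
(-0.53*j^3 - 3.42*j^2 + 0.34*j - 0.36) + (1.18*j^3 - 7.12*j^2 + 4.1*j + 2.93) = 0.65*j^3 - 10.54*j^2 + 4.44*j + 2.57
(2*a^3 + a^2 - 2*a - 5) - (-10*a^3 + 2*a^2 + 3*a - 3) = 12*a^3 - a^2 - 5*a - 2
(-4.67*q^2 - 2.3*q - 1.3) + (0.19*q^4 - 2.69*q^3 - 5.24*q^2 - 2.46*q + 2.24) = 0.19*q^4 - 2.69*q^3 - 9.91*q^2 - 4.76*q + 0.94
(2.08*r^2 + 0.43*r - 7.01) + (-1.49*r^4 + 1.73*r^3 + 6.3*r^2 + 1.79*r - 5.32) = -1.49*r^4 + 1.73*r^3 + 8.38*r^2 + 2.22*r - 12.33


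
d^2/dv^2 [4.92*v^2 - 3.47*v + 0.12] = 9.84000000000000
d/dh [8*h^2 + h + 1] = 16*h + 1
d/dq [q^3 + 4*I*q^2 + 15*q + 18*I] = 3*q^2 + 8*I*q + 15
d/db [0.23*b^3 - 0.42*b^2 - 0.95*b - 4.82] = 0.69*b^2 - 0.84*b - 0.95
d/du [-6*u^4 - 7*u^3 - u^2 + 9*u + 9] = -24*u^3 - 21*u^2 - 2*u + 9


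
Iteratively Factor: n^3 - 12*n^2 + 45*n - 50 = (n - 5)*(n^2 - 7*n + 10) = (n - 5)*(n - 2)*(n - 5)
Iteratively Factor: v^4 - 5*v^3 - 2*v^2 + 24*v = (v + 2)*(v^3 - 7*v^2 + 12*v) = (v - 3)*(v + 2)*(v^2 - 4*v) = (v - 4)*(v - 3)*(v + 2)*(v)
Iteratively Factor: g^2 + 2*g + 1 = (g + 1)*(g + 1)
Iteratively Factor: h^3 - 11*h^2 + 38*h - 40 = (h - 2)*(h^2 - 9*h + 20) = (h - 4)*(h - 2)*(h - 5)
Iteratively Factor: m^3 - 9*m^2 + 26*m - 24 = (m - 2)*(m^2 - 7*m + 12) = (m - 3)*(m - 2)*(m - 4)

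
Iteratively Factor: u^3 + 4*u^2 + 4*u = (u)*(u^2 + 4*u + 4) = u*(u + 2)*(u + 2)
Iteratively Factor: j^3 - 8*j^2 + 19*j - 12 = (j - 1)*(j^2 - 7*j + 12) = (j - 3)*(j - 1)*(j - 4)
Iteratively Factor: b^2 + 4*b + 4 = (b + 2)*(b + 2)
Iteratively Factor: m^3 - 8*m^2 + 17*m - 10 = (m - 1)*(m^2 - 7*m + 10) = (m - 2)*(m - 1)*(m - 5)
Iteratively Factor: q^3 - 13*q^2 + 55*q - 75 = (q - 5)*(q^2 - 8*q + 15) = (q - 5)*(q - 3)*(q - 5)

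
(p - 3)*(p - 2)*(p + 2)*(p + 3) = p^4 - 13*p^2 + 36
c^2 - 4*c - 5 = (c - 5)*(c + 1)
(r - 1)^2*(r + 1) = r^3 - r^2 - r + 1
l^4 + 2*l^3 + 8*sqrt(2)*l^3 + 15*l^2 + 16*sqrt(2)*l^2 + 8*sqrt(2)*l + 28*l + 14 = (l + 1)^2*(l + sqrt(2))*(l + 7*sqrt(2))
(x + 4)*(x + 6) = x^2 + 10*x + 24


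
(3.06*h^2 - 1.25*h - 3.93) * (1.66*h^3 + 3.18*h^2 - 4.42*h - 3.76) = 5.0796*h^5 + 7.6558*h^4 - 24.024*h^3 - 18.478*h^2 + 22.0706*h + 14.7768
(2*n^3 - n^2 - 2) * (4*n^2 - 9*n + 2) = 8*n^5 - 22*n^4 + 13*n^3 - 10*n^2 + 18*n - 4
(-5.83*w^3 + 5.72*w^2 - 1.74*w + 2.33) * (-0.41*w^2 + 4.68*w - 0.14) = 2.3903*w^5 - 29.6296*w^4 + 28.2992*w^3 - 9.8993*w^2 + 11.148*w - 0.3262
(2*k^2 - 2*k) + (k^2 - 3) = 3*k^2 - 2*k - 3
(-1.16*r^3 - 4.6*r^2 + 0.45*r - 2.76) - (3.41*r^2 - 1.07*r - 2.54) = -1.16*r^3 - 8.01*r^2 + 1.52*r - 0.22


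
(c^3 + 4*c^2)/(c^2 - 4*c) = c*(c + 4)/(c - 4)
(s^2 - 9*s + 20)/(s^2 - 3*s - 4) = (s - 5)/(s + 1)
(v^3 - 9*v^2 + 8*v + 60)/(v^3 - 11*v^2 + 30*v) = (v + 2)/v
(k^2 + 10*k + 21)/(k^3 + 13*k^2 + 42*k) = (k + 3)/(k*(k + 6))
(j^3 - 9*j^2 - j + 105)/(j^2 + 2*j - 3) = (j^2 - 12*j + 35)/(j - 1)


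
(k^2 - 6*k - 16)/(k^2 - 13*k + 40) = (k + 2)/(k - 5)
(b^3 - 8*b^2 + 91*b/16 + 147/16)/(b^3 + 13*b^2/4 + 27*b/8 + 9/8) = (4*b^2 - 35*b + 49)/(2*(2*b^2 + 5*b + 3))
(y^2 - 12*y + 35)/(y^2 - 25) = (y - 7)/(y + 5)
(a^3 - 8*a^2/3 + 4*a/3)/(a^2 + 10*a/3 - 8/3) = a*(a - 2)/(a + 4)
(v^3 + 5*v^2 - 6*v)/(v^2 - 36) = v*(v - 1)/(v - 6)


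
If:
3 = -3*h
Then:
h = -1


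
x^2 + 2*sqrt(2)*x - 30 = (x - 3*sqrt(2))*(x + 5*sqrt(2))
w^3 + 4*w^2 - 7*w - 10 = (w - 2)*(w + 1)*(w + 5)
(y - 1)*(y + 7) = y^2 + 6*y - 7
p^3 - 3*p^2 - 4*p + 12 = (p - 3)*(p - 2)*(p + 2)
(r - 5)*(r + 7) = r^2 + 2*r - 35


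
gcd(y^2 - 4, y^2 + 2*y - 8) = y - 2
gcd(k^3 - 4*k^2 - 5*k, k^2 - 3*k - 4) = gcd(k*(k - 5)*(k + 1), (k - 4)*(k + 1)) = k + 1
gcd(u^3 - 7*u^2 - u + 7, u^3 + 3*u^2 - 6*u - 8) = u + 1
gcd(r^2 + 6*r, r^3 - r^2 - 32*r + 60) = r + 6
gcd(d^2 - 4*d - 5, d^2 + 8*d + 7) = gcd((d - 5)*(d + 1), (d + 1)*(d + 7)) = d + 1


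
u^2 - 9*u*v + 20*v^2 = (u - 5*v)*(u - 4*v)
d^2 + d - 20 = (d - 4)*(d + 5)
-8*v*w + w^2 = w*(-8*v + w)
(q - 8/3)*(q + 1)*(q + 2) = q^3 + q^2/3 - 6*q - 16/3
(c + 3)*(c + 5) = c^2 + 8*c + 15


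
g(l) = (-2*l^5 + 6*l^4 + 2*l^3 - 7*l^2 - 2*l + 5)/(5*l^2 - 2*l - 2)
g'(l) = (2 - 10*l)*(-2*l^5 + 6*l^4 + 2*l^3 - 7*l^2 - 2*l + 5)/(5*l^2 - 2*l - 2)^2 + (-10*l^4 + 24*l^3 + 6*l^2 - 14*l - 2)/(5*l^2 - 2*l - 2) = 2*(-15*l^6 + 38*l^5 - 3*l^4 - 28*l^3 + 6*l^2 - 11*l + 7)/(25*l^4 - 20*l^3 - 16*l^2 + 8*l + 4)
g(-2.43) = 9.83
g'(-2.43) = -11.33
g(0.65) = -1.79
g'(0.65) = -3.63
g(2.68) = 0.73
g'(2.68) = -2.40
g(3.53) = -3.12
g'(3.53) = -6.95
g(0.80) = -4.37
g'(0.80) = -62.56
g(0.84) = -11.30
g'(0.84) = -473.78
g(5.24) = -26.34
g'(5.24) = -21.39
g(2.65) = 0.80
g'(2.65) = -2.27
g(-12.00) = 832.41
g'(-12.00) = -197.10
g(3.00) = -0.27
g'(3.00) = -3.90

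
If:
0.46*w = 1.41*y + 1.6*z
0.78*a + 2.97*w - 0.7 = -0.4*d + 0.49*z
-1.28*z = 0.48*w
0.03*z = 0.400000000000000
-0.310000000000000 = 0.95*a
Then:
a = -0.33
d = 282.72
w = -35.56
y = -26.73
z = 13.33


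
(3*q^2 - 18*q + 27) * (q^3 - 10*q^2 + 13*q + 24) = 3*q^5 - 48*q^4 + 246*q^3 - 432*q^2 - 81*q + 648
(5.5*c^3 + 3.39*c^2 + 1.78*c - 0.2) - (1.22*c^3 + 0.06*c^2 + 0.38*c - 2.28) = 4.28*c^3 + 3.33*c^2 + 1.4*c + 2.08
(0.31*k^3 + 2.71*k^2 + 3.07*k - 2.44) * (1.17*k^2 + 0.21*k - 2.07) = 0.3627*k^5 + 3.2358*k^4 + 3.5193*k^3 - 7.8198*k^2 - 6.8673*k + 5.0508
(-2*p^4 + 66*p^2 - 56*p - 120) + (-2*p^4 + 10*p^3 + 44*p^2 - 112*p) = -4*p^4 + 10*p^3 + 110*p^2 - 168*p - 120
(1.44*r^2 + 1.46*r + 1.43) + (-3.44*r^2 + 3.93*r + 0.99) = -2.0*r^2 + 5.39*r + 2.42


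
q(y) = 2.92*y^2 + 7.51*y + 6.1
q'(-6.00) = -27.53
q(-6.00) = 66.16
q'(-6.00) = -27.53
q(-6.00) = 66.16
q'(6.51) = 45.53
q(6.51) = 178.74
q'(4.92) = 36.24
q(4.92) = 113.73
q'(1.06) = 13.70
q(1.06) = 17.34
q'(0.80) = 12.18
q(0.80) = 13.98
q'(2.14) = 20.01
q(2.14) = 35.54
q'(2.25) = 20.65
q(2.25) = 37.78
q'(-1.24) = 0.27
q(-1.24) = 1.28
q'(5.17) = 37.70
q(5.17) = 122.98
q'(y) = 5.84*y + 7.51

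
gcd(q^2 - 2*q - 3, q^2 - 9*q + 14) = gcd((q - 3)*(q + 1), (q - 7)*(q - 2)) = 1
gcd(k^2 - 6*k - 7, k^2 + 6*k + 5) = k + 1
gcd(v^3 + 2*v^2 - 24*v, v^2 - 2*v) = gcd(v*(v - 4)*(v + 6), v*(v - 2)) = v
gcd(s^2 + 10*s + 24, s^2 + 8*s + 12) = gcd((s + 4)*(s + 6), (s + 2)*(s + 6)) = s + 6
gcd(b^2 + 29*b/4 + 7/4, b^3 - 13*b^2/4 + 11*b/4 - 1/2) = 1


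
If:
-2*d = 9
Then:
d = -9/2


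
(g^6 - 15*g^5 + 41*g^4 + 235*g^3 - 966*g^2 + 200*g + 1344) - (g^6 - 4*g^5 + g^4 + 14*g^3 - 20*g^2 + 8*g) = -11*g^5 + 40*g^4 + 221*g^3 - 946*g^2 + 192*g + 1344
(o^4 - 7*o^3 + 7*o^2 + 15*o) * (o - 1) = o^5 - 8*o^4 + 14*o^3 + 8*o^2 - 15*o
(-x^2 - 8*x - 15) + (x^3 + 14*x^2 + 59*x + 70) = x^3 + 13*x^2 + 51*x + 55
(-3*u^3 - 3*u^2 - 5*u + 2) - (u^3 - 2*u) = -4*u^3 - 3*u^2 - 3*u + 2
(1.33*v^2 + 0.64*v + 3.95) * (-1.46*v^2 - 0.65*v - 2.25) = -1.9418*v^4 - 1.7989*v^3 - 9.1755*v^2 - 4.0075*v - 8.8875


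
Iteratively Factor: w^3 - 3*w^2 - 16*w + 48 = (w - 3)*(w^2 - 16) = (w - 3)*(w + 4)*(w - 4)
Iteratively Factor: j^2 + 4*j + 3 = (j + 1)*(j + 3)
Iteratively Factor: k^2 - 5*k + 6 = (k - 3)*(k - 2)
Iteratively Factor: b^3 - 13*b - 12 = (b + 1)*(b^2 - b - 12) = (b - 4)*(b + 1)*(b + 3)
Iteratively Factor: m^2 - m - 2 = (m - 2)*(m + 1)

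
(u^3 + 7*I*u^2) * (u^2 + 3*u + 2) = u^5 + 3*u^4 + 7*I*u^4 + 2*u^3 + 21*I*u^3 + 14*I*u^2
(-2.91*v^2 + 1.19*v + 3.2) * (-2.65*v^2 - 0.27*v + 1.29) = 7.7115*v^4 - 2.3678*v^3 - 12.5552*v^2 + 0.6711*v + 4.128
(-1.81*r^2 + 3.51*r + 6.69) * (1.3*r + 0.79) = -2.353*r^3 + 3.1331*r^2 + 11.4699*r + 5.2851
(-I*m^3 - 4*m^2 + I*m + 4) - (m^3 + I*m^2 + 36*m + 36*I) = -m^3 - I*m^3 - 4*m^2 - I*m^2 - 36*m + I*m + 4 - 36*I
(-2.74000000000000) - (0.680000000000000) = -3.42000000000000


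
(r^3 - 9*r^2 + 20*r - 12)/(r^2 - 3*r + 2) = r - 6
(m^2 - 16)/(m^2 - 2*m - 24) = (m - 4)/(m - 6)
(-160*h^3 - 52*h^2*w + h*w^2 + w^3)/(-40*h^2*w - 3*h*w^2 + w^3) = (4*h + w)/w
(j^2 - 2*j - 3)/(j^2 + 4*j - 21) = (j + 1)/(j + 7)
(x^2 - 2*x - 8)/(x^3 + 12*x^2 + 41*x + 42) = (x - 4)/(x^2 + 10*x + 21)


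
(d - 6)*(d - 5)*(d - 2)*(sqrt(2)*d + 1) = sqrt(2)*d^4 - 13*sqrt(2)*d^3 + d^3 - 13*d^2 + 52*sqrt(2)*d^2 - 60*sqrt(2)*d + 52*d - 60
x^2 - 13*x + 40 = (x - 8)*(x - 5)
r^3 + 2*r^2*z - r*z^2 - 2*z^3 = (r - z)*(r + z)*(r + 2*z)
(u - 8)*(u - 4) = u^2 - 12*u + 32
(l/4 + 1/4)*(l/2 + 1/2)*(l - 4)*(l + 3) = l^4/8 + l^3/8 - 13*l^2/8 - 25*l/8 - 3/2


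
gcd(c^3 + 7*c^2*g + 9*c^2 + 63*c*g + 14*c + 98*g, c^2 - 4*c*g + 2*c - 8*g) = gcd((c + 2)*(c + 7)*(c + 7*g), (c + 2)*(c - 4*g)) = c + 2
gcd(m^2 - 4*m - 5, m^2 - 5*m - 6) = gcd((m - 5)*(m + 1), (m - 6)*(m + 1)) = m + 1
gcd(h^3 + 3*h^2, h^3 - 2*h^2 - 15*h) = h^2 + 3*h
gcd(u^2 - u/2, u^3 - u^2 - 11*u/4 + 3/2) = u - 1/2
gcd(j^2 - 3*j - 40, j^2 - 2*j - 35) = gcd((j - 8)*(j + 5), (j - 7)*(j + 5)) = j + 5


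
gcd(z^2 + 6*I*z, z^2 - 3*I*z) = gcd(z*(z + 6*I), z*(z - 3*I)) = z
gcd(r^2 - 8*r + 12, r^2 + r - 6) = r - 2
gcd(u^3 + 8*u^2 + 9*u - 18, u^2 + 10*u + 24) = u + 6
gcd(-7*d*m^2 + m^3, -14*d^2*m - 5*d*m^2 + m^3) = 7*d*m - m^2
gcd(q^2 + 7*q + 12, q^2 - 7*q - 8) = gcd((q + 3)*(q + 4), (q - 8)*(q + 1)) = 1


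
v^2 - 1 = (v - 1)*(v + 1)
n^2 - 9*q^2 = (n - 3*q)*(n + 3*q)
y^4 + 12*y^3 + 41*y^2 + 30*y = y*(y + 1)*(y + 5)*(y + 6)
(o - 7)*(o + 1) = o^2 - 6*o - 7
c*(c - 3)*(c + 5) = c^3 + 2*c^2 - 15*c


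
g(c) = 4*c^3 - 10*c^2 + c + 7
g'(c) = 12*c^2 - 20*c + 1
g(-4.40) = -531.74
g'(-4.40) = 321.32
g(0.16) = 6.92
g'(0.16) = -1.89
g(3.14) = 35.38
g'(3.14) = 56.52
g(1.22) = 0.60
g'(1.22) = -5.54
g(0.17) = 6.90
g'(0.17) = -2.05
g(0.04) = 7.02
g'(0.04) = 0.22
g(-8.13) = -2811.57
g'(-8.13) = 956.76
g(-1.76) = -47.54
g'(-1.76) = 73.37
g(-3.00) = -194.00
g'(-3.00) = 169.00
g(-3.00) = -194.00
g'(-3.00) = 169.00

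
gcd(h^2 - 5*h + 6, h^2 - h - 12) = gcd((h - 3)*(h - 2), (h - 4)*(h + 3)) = 1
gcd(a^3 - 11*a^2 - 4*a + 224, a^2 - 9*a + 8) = a - 8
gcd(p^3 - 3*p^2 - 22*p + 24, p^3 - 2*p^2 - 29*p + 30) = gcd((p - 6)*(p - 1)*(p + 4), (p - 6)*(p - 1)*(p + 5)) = p^2 - 7*p + 6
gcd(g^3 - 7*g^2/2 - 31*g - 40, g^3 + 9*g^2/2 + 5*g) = g^2 + 9*g/2 + 5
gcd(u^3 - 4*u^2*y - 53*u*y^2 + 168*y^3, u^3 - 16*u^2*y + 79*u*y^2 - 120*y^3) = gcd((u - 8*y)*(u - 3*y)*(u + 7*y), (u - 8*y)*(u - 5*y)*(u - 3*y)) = u^2 - 11*u*y + 24*y^2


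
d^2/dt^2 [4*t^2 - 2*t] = 8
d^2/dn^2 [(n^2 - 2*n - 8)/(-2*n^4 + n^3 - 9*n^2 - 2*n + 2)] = 2*(-12*n^8 + 54*n^7 + 305*n^6 - 102*n^5 + 1212*n^4 - 234*n^3 + 2010*n^2 + 492*n + 180)/(8*n^12 - 12*n^11 + 114*n^10 - 85*n^9 + 465*n^8 + 3*n^7 + 423*n^6 + 534*n^5 - 330*n^4 - 220*n^3 + 84*n^2 + 24*n - 8)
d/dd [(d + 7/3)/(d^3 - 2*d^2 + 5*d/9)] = 3*(-54*d^3 - 135*d^2 + 252*d - 35)/(d^2*(81*d^4 - 324*d^3 + 414*d^2 - 180*d + 25))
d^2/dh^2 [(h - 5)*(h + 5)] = 2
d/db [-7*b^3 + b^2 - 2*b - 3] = -21*b^2 + 2*b - 2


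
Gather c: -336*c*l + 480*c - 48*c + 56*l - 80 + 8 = c*(432 - 336*l) + 56*l - 72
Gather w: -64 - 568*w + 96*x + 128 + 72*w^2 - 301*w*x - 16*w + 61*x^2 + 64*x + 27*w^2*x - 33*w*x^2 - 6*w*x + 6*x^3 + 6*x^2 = w^2*(27*x + 72) + w*(-33*x^2 - 307*x - 584) + 6*x^3 + 67*x^2 + 160*x + 64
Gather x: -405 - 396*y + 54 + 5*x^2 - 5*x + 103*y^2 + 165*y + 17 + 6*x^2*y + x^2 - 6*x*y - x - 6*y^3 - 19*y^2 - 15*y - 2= x^2*(6*y + 6) + x*(-6*y - 6) - 6*y^3 + 84*y^2 - 246*y - 336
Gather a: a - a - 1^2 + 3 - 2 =0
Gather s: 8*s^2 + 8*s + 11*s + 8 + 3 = 8*s^2 + 19*s + 11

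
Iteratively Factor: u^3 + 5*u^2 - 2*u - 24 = (u + 3)*(u^2 + 2*u - 8) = (u - 2)*(u + 3)*(u + 4)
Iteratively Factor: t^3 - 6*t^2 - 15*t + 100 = (t - 5)*(t^2 - t - 20) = (t - 5)^2*(t + 4)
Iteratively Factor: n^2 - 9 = (n - 3)*(n + 3)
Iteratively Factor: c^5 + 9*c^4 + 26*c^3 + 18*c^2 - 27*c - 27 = (c + 3)*(c^4 + 6*c^3 + 8*c^2 - 6*c - 9) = (c + 3)^2*(c^3 + 3*c^2 - c - 3) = (c + 1)*(c + 3)^2*(c^2 + 2*c - 3) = (c + 1)*(c + 3)^3*(c - 1)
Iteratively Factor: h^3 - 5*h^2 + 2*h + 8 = (h + 1)*(h^2 - 6*h + 8) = (h - 2)*(h + 1)*(h - 4)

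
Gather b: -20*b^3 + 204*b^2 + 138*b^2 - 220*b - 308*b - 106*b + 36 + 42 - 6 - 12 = -20*b^3 + 342*b^2 - 634*b + 60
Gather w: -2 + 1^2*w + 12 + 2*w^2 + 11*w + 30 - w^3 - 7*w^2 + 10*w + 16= -w^3 - 5*w^2 + 22*w + 56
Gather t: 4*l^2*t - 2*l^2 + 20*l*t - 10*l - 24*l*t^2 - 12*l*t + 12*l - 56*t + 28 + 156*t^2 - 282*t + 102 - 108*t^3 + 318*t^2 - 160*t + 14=-2*l^2 + 2*l - 108*t^3 + t^2*(474 - 24*l) + t*(4*l^2 + 8*l - 498) + 144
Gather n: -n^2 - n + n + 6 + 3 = 9 - n^2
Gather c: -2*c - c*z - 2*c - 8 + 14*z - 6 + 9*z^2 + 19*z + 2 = c*(-z - 4) + 9*z^2 + 33*z - 12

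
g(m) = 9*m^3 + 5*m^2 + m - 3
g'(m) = 27*m^2 + 10*m + 1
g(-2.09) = -65.41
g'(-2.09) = 98.04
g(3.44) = 425.98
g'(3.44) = 354.91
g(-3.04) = -212.68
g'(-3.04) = 220.12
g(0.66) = 2.43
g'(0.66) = 19.36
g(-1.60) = -28.66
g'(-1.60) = 54.12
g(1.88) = 76.35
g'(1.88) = 115.23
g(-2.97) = -197.65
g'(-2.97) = 209.46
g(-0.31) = -3.10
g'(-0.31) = 0.49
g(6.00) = 2127.00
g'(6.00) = 1033.00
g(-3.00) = -204.00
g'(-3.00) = 214.00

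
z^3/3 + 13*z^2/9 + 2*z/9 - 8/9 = (z/3 + 1/3)*(z - 2/3)*(z + 4)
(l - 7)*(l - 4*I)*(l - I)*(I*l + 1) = I*l^4 + 6*l^3 - 7*I*l^3 - 42*l^2 - 9*I*l^2 - 4*l + 63*I*l + 28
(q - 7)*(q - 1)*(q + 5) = q^3 - 3*q^2 - 33*q + 35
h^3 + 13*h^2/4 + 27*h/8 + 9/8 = (h + 3/4)*(h + 1)*(h + 3/2)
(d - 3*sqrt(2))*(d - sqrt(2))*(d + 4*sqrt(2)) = d^3 - 26*d + 24*sqrt(2)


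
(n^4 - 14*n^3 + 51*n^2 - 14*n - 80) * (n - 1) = n^5 - 15*n^4 + 65*n^3 - 65*n^2 - 66*n + 80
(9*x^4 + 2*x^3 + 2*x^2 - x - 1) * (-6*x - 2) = -54*x^5 - 30*x^4 - 16*x^3 + 2*x^2 + 8*x + 2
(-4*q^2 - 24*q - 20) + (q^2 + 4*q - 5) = -3*q^2 - 20*q - 25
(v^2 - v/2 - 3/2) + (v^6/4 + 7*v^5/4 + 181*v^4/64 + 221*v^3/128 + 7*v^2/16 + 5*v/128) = v^6/4 + 7*v^5/4 + 181*v^4/64 + 221*v^3/128 + 23*v^2/16 - 59*v/128 - 3/2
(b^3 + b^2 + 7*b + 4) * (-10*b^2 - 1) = -10*b^5 - 10*b^4 - 71*b^3 - 41*b^2 - 7*b - 4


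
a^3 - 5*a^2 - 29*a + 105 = (a - 7)*(a - 3)*(a + 5)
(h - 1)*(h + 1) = h^2 - 1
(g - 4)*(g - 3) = g^2 - 7*g + 12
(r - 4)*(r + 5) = r^2 + r - 20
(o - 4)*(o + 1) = o^2 - 3*o - 4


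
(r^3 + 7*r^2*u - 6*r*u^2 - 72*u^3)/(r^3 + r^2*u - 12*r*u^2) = (r + 6*u)/r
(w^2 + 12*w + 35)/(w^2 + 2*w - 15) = (w + 7)/(w - 3)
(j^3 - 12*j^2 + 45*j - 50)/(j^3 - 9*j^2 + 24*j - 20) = (j - 5)/(j - 2)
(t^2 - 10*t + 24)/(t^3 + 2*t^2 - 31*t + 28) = (t - 6)/(t^2 + 6*t - 7)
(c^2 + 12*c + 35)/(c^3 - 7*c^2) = (c^2 + 12*c + 35)/(c^2*(c - 7))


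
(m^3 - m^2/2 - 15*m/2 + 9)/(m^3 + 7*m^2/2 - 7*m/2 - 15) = (2*m - 3)/(2*m + 5)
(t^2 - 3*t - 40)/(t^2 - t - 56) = (t + 5)/(t + 7)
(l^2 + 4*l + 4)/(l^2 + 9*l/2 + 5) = 2*(l + 2)/(2*l + 5)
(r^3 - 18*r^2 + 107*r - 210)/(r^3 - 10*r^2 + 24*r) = (r^2 - 12*r + 35)/(r*(r - 4))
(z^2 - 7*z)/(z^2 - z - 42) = z/(z + 6)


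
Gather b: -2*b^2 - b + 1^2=-2*b^2 - b + 1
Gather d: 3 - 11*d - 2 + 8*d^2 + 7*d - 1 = 8*d^2 - 4*d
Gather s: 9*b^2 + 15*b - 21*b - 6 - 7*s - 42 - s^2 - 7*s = 9*b^2 - 6*b - s^2 - 14*s - 48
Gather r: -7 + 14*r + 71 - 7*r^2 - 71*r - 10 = -7*r^2 - 57*r + 54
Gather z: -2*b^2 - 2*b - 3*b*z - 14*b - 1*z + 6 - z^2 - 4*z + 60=-2*b^2 - 16*b - z^2 + z*(-3*b - 5) + 66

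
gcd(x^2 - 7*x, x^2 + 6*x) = x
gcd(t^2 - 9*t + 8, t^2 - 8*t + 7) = t - 1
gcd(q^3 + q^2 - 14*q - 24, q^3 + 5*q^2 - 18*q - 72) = q^2 - q - 12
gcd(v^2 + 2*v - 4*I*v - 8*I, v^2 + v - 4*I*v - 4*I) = v - 4*I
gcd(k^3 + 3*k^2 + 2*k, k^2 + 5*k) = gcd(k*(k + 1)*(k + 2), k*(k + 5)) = k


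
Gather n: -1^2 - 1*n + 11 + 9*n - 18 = 8*n - 8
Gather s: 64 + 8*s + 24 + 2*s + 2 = 10*s + 90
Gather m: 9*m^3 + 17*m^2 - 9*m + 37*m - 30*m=9*m^3 + 17*m^2 - 2*m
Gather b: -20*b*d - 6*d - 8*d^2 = -20*b*d - 8*d^2 - 6*d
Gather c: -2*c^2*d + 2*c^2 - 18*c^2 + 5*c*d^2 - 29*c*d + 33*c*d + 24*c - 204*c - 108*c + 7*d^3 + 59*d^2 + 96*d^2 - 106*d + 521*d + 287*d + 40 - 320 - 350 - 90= c^2*(-2*d - 16) + c*(5*d^2 + 4*d - 288) + 7*d^3 + 155*d^2 + 702*d - 720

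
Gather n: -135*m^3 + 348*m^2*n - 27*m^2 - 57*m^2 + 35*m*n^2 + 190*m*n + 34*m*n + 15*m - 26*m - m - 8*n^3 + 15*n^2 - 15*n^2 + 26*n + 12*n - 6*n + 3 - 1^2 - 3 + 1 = -135*m^3 - 84*m^2 + 35*m*n^2 - 12*m - 8*n^3 + n*(348*m^2 + 224*m + 32)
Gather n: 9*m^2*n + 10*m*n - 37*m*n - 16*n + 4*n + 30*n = n*(9*m^2 - 27*m + 18)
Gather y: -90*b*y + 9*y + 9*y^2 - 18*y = 9*y^2 + y*(-90*b - 9)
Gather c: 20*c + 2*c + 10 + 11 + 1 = 22*c + 22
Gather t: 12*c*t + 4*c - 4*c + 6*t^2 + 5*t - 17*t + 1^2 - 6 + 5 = 6*t^2 + t*(12*c - 12)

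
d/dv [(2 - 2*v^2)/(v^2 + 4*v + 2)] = 4*(-2*v^2 - 3*v - 2)/(v^4 + 8*v^3 + 20*v^2 + 16*v + 4)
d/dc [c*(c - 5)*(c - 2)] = 3*c^2 - 14*c + 10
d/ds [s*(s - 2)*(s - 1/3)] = 3*s^2 - 14*s/3 + 2/3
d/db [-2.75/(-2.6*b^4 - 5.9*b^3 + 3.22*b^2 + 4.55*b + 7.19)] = (-28.6*b^3 - 48.675*b^2 + 17.71*b + 12.5125)/(-2.6*b^4 - 5.9*b^3 + 3.22*b^2 + 4.55*b + 7.19)^2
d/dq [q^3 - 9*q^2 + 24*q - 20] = 3*q^2 - 18*q + 24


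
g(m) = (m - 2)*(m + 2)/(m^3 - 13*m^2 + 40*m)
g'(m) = (m - 2)*(m + 2)*(-3*m^2 + 26*m - 40)/(m^3 - 13*m^2 + 40*m)^2 + (m - 2)/(m^3 - 13*m^2 + 40*m) + (m + 2)/(m^3 - 13*m^2 + 40*m)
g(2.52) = 0.07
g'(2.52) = 0.16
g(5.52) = -3.72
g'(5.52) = 4.77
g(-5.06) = -0.03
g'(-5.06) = 0.00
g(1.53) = -0.05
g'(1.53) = 0.10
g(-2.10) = -0.00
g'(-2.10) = 0.03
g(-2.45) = -0.01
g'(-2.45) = 0.02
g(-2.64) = -0.01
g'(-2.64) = 0.02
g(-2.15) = -0.00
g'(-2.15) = 0.02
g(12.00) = 0.42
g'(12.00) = -0.13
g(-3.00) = -0.02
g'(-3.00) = 0.01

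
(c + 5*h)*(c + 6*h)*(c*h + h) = c^3*h + 11*c^2*h^2 + c^2*h + 30*c*h^3 + 11*c*h^2 + 30*h^3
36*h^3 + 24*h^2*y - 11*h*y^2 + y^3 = (-6*h + y)^2*(h + y)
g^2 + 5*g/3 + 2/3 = (g + 2/3)*(g + 1)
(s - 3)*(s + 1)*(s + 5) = s^3 + 3*s^2 - 13*s - 15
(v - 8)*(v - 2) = v^2 - 10*v + 16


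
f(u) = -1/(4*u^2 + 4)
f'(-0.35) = -0.14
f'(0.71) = 0.16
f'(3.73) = 0.01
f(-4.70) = -0.01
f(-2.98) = -0.03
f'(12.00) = 0.00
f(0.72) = -0.16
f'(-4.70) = -0.00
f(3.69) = -0.02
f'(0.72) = 0.16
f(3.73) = -0.02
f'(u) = 8*u/(4*u^2 + 4)^2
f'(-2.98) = -0.02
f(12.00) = 0.00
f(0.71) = -0.17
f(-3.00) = -0.02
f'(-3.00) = -0.02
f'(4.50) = 0.00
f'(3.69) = 0.01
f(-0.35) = -0.22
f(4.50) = -0.01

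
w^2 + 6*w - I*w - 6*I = (w + 6)*(w - I)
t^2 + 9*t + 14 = (t + 2)*(t + 7)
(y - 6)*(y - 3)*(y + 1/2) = y^3 - 17*y^2/2 + 27*y/2 + 9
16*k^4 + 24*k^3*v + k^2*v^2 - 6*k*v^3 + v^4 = (-4*k + v)^2*(k + v)^2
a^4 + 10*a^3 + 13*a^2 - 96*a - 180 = (a - 3)*(a + 2)*(a + 5)*(a + 6)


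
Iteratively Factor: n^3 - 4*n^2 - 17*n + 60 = (n - 3)*(n^2 - n - 20) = (n - 5)*(n - 3)*(n + 4)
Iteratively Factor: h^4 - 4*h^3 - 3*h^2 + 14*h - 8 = (h - 4)*(h^3 - 3*h + 2) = (h - 4)*(h + 2)*(h^2 - 2*h + 1) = (h - 4)*(h - 1)*(h + 2)*(h - 1)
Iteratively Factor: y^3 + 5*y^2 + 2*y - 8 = (y + 4)*(y^2 + y - 2) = (y + 2)*(y + 4)*(y - 1)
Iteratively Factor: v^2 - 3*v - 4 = (v - 4)*(v + 1)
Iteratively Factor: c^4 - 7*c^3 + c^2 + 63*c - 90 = (c + 3)*(c^3 - 10*c^2 + 31*c - 30) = (c - 2)*(c + 3)*(c^2 - 8*c + 15) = (c - 5)*(c - 2)*(c + 3)*(c - 3)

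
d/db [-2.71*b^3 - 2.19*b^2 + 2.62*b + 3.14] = -8.13*b^2 - 4.38*b + 2.62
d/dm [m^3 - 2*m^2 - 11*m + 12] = 3*m^2 - 4*m - 11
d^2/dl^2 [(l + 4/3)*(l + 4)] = 2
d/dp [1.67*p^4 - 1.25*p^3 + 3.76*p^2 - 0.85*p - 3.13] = 6.68*p^3 - 3.75*p^2 + 7.52*p - 0.85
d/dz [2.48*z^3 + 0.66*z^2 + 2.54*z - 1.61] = 7.44*z^2 + 1.32*z + 2.54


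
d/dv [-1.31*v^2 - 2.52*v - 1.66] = -2.62*v - 2.52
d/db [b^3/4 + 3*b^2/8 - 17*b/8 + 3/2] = 3*b^2/4 + 3*b/4 - 17/8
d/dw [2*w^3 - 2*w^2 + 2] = 2*w*(3*w - 2)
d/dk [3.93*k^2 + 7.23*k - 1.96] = 7.86*k + 7.23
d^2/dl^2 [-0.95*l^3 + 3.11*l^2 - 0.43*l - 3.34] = 6.22 - 5.7*l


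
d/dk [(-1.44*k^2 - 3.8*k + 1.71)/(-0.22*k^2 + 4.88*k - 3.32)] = (-7.8632*k^2 + 10.314*k + 4.2712)/(0.0484*k^4 - 2.1472*k^3 + 25.2752*k^2 - 32.4032*k + 11.0224)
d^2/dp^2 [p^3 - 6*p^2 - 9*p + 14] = 6*p - 12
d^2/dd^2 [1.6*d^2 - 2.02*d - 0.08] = 3.20000000000000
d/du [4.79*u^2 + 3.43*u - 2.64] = 9.58*u + 3.43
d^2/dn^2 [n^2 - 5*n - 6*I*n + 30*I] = 2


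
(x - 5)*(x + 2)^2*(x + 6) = x^4 + 5*x^3 - 22*x^2 - 116*x - 120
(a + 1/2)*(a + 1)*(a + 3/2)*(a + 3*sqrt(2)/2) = a^4 + 3*sqrt(2)*a^3/2 + 3*a^3 + 11*a^2/4 + 9*sqrt(2)*a^2/2 + 3*a/4 + 33*sqrt(2)*a/8 + 9*sqrt(2)/8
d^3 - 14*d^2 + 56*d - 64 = (d - 8)*(d - 4)*(d - 2)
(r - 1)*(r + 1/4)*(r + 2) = r^3 + 5*r^2/4 - 7*r/4 - 1/2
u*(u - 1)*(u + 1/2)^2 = u^4 - 3*u^2/4 - u/4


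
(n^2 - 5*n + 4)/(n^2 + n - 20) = (n - 1)/(n + 5)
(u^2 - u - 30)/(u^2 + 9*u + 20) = (u - 6)/(u + 4)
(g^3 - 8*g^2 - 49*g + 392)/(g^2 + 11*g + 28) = (g^2 - 15*g + 56)/(g + 4)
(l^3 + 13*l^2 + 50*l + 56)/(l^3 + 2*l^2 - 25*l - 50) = (l^2 + 11*l + 28)/(l^2 - 25)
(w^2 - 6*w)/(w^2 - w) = (w - 6)/(w - 1)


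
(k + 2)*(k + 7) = k^2 + 9*k + 14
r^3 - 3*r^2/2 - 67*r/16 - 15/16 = (r - 3)*(r + 1/4)*(r + 5/4)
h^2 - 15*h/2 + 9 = (h - 6)*(h - 3/2)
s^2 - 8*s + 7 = (s - 7)*(s - 1)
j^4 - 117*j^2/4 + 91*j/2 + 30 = (j - 4)*(j - 5/2)*(j + 1/2)*(j + 6)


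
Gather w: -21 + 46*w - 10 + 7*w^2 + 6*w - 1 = 7*w^2 + 52*w - 32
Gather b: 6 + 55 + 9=70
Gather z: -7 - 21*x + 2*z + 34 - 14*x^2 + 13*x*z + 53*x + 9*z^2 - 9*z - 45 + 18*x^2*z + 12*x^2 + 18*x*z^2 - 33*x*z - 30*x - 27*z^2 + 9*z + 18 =-2*x^2 + 2*x + z^2*(18*x - 18) + z*(18*x^2 - 20*x + 2)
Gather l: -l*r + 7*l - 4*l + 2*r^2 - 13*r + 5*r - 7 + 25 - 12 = l*(3 - r) + 2*r^2 - 8*r + 6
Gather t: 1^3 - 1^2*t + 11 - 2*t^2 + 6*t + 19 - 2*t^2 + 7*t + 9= -4*t^2 + 12*t + 40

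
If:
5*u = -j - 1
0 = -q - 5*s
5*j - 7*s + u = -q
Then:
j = -5*u - 1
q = 10*u + 25/12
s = -2*u - 5/12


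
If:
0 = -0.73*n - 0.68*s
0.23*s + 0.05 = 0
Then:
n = 0.20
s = -0.22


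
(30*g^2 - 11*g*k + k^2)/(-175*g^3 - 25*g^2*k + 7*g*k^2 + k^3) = (-6*g + k)/(35*g^2 + 12*g*k + k^2)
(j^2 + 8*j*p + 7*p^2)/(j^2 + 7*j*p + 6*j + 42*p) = (j + p)/(j + 6)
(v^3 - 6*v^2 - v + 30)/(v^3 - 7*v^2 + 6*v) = (v^3 - 6*v^2 - v + 30)/(v*(v^2 - 7*v + 6))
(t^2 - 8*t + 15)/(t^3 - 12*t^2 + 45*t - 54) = (t - 5)/(t^2 - 9*t + 18)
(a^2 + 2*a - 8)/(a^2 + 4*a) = (a - 2)/a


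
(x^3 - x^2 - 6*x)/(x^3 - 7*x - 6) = x/(x + 1)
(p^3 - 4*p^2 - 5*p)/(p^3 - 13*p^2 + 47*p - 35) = p*(p + 1)/(p^2 - 8*p + 7)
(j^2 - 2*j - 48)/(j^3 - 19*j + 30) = (j^2 - 2*j - 48)/(j^3 - 19*j + 30)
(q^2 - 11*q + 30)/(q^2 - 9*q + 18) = (q - 5)/(q - 3)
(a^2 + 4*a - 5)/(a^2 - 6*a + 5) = (a + 5)/(a - 5)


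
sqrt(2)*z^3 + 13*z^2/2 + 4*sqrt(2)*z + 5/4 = (z + sqrt(2)/2)*(z + 5*sqrt(2)/2)*(sqrt(2)*z + 1/2)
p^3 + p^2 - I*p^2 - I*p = p*(p + 1)*(p - I)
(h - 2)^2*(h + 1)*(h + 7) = h^4 + 4*h^3 - 21*h^2 + 4*h + 28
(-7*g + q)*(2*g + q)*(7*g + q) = -98*g^3 - 49*g^2*q + 2*g*q^2 + q^3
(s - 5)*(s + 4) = s^2 - s - 20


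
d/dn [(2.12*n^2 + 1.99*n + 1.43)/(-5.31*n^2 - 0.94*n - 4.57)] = (8.5741*n^2 - 4.1902*n - 7.7501)/(28.1961*n^4 + 9.9828*n^3 + 49.417*n^2 + 8.5916*n + 20.8849)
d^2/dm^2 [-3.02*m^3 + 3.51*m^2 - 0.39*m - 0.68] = 7.02 - 18.12*m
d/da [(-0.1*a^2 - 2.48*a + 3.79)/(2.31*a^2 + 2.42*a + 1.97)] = (5.4868*a^2 - 17.9038*a - 14.0574)/(5.3361*a^4 + 11.1804*a^3 + 14.9578*a^2 + 9.5348*a + 3.8809)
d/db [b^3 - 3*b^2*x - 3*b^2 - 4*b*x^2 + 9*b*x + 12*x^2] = 3*b^2 - 6*b*x - 6*b - 4*x^2 + 9*x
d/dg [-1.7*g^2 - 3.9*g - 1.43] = -3.4*g - 3.9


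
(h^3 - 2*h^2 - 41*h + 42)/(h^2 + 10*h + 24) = (h^2 - 8*h + 7)/(h + 4)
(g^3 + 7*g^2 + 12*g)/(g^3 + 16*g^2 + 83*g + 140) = g*(g + 3)/(g^2 + 12*g + 35)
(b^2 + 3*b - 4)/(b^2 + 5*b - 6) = (b + 4)/(b + 6)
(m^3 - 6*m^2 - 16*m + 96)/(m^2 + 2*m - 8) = (m^2 - 10*m + 24)/(m - 2)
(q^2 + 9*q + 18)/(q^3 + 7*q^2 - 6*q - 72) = (q + 3)/(q^2 + q - 12)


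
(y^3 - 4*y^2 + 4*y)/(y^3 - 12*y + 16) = y/(y + 4)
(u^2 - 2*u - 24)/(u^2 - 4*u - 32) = (u - 6)/(u - 8)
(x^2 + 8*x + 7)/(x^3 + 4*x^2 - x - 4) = (x + 7)/(x^2 + 3*x - 4)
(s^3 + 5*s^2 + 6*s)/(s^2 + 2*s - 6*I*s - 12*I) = s*(s + 3)/(s - 6*I)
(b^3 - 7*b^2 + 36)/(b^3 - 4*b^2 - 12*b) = (b - 3)/b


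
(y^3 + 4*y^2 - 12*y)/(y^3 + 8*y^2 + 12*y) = (y - 2)/(y + 2)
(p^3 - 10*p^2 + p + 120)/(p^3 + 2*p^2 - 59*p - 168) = (p - 5)/(p + 7)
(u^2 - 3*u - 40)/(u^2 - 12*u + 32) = (u + 5)/(u - 4)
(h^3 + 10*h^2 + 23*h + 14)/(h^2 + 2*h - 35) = (h^2 + 3*h + 2)/(h - 5)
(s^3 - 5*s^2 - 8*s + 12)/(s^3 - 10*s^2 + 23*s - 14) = (s^2 - 4*s - 12)/(s^2 - 9*s + 14)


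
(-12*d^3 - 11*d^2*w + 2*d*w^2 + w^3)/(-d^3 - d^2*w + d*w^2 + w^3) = (-12*d^2 + d*w + w^2)/(-d^2 + w^2)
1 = 1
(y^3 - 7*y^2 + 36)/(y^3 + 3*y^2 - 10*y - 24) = (y - 6)/(y + 4)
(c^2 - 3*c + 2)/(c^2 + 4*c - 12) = (c - 1)/(c + 6)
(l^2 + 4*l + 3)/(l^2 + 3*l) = (l + 1)/l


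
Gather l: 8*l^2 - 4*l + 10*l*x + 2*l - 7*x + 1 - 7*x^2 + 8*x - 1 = 8*l^2 + l*(10*x - 2) - 7*x^2 + x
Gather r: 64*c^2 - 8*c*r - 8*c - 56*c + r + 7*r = 64*c^2 - 64*c + r*(8 - 8*c)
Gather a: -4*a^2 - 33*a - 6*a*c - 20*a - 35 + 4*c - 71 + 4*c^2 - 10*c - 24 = -4*a^2 + a*(-6*c - 53) + 4*c^2 - 6*c - 130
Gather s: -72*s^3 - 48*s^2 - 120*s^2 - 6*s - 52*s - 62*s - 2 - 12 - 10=-72*s^3 - 168*s^2 - 120*s - 24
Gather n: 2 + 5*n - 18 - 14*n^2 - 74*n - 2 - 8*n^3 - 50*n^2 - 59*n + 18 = -8*n^3 - 64*n^2 - 128*n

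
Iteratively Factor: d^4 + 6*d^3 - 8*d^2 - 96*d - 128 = (d - 4)*(d^3 + 10*d^2 + 32*d + 32) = (d - 4)*(d + 4)*(d^2 + 6*d + 8) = (d - 4)*(d + 2)*(d + 4)*(d + 4)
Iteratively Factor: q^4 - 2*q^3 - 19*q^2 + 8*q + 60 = (q - 5)*(q^3 + 3*q^2 - 4*q - 12) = (q - 5)*(q + 3)*(q^2 - 4) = (q - 5)*(q - 2)*(q + 3)*(q + 2)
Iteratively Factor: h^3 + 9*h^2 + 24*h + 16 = (h + 1)*(h^2 + 8*h + 16) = (h + 1)*(h + 4)*(h + 4)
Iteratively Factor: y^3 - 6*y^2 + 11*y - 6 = (y - 3)*(y^2 - 3*y + 2) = (y - 3)*(y - 2)*(y - 1)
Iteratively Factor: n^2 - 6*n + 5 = (n - 5)*(n - 1)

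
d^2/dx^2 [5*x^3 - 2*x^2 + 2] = 30*x - 4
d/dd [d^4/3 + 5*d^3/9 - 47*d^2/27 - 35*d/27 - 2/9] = 4*d^3/3 + 5*d^2/3 - 94*d/27 - 35/27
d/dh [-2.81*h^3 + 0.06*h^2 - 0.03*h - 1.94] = -8.43*h^2 + 0.12*h - 0.03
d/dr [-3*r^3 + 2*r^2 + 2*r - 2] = -9*r^2 + 4*r + 2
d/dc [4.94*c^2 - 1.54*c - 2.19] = 9.88*c - 1.54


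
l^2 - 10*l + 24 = (l - 6)*(l - 4)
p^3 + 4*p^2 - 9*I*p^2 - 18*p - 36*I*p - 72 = (p + 4)*(p - 6*I)*(p - 3*I)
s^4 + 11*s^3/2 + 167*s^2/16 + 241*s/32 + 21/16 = (s + 1/4)*(s + 3/2)*(s + 7/4)*(s + 2)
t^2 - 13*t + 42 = (t - 7)*(t - 6)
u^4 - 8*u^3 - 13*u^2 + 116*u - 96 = (u - 8)*(u - 3)*(u - 1)*(u + 4)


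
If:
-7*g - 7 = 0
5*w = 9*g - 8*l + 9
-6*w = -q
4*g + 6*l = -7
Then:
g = -1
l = -1/2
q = 24/5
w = 4/5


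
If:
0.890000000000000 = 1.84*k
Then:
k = 0.48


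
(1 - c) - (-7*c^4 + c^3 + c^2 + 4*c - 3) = 7*c^4 - c^3 - c^2 - 5*c + 4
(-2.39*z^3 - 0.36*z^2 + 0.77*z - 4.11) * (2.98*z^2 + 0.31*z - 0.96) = -7.1222*z^5 - 1.8137*z^4 + 4.4774*z^3 - 11.6635*z^2 - 2.0133*z + 3.9456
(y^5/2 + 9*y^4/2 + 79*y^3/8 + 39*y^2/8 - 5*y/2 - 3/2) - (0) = y^5/2 + 9*y^4/2 + 79*y^3/8 + 39*y^2/8 - 5*y/2 - 3/2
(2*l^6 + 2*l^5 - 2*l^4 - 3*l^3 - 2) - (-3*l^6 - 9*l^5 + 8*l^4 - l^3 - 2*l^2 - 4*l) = 5*l^6 + 11*l^5 - 10*l^4 - 2*l^3 + 2*l^2 + 4*l - 2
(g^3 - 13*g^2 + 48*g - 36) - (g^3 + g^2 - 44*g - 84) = -14*g^2 + 92*g + 48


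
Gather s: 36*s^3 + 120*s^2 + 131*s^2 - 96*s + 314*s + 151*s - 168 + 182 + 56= 36*s^3 + 251*s^2 + 369*s + 70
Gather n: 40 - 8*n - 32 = 8 - 8*n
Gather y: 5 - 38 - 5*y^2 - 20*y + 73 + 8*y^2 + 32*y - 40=3*y^2 + 12*y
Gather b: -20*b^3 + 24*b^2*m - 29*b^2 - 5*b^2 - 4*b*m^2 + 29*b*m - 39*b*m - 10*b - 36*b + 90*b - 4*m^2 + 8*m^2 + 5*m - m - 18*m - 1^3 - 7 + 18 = -20*b^3 + b^2*(24*m - 34) + b*(-4*m^2 - 10*m + 44) + 4*m^2 - 14*m + 10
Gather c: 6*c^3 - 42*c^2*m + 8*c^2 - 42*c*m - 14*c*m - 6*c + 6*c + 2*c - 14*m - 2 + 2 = 6*c^3 + c^2*(8 - 42*m) + c*(2 - 56*m) - 14*m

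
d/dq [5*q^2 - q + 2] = 10*q - 1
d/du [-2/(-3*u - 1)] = -6/(3*u + 1)^2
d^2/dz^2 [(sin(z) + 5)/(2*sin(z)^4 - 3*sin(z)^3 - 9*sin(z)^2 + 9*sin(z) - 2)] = (36*sin(z)^9 + 254*sin(z)^8 - 738*sin(z)^7 - 1060*sin(z)^6 + 2626*sin(z)^5 + 2699*sin(z)^4 - 4409*sin(z)^3 - 1725*sin(z)^2 + 2812*sin(z) - 666)/(-2*sin(z)^4 + 3*sin(z)^3 + 9*sin(z)^2 - 9*sin(z) + 2)^3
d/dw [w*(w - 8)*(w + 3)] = 3*w^2 - 10*w - 24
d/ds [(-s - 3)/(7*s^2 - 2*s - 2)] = (7*s^2 + 42*s - 4)/(49*s^4 - 28*s^3 - 24*s^2 + 8*s + 4)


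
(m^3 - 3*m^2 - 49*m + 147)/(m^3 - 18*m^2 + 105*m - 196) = (m^2 + 4*m - 21)/(m^2 - 11*m + 28)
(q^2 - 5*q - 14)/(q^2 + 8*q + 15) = (q^2 - 5*q - 14)/(q^2 + 8*q + 15)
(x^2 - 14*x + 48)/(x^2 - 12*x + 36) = (x - 8)/(x - 6)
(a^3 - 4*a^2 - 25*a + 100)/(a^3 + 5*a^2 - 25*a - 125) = (a - 4)/(a + 5)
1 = 1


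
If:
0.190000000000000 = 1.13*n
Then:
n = 0.17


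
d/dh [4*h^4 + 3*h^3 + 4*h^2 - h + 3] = 16*h^3 + 9*h^2 + 8*h - 1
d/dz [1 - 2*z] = -2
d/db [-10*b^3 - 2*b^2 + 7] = 2*b*(-15*b - 2)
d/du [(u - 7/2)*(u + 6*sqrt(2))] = 2*u - 7/2 + 6*sqrt(2)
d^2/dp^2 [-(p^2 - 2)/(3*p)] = 4/(3*p^3)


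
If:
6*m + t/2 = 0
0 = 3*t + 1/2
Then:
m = 1/72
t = -1/6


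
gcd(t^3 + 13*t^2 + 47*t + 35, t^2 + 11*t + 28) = t + 7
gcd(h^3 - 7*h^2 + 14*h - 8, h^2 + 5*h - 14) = h - 2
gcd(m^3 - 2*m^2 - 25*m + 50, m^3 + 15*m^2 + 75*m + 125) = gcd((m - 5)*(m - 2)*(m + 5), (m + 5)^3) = m + 5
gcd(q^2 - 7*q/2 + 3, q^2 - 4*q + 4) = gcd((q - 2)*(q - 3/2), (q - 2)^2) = q - 2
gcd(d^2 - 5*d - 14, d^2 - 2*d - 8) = d + 2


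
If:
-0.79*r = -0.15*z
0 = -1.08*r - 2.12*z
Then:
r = 0.00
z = 0.00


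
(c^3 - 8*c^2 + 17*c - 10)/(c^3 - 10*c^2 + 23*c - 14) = (c - 5)/(c - 7)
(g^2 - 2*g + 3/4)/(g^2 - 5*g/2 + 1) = (g - 3/2)/(g - 2)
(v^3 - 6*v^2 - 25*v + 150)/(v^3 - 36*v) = (v^2 - 25)/(v*(v + 6))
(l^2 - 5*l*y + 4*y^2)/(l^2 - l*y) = (l - 4*y)/l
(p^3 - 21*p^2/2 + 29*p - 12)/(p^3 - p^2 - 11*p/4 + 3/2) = 2*(p^2 - 10*p + 24)/(2*p^2 - p - 6)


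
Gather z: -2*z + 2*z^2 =2*z^2 - 2*z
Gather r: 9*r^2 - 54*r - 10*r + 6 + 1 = 9*r^2 - 64*r + 7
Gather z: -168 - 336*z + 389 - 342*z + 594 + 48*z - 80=735 - 630*z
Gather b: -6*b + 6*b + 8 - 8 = 0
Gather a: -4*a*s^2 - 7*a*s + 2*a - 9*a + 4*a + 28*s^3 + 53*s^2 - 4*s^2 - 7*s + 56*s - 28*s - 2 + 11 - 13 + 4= a*(-4*s^2 - 7*s - 3) + 28*s^3 + 49*s^2 + 21*s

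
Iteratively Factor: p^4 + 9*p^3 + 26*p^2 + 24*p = (p + 3)*(p^3 + 6*p^2 + 8*p) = (p + 3)*(p + 4)*(p^2 + 2*p) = p*(p + 3)*(p + 4)*(p + 2)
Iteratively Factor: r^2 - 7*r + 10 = (r - 2)*(r - 5)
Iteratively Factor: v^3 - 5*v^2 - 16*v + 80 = (v - 4)*(v^2 - v - 20) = (v - 5)*(v - 4)*(v + 4)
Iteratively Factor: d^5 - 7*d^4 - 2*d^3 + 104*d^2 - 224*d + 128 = (d - 4)*(d^4 - 3*d^3 - 14*d^2 + 48*d - 32) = (d - 4)^2*(d^3 + d^2 - 10*d + 8) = (d - 4)^2*(d + 4)*(d^2 - 3*d + 2) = (d - 4)^2*(d - 2)*(d + 4)*(d - 1)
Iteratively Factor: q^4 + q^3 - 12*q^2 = (q)*(q^3 + q^2 - 12*q) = q^2*(q^2 + q - 12) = q^2*(q + 4)*(q - 3)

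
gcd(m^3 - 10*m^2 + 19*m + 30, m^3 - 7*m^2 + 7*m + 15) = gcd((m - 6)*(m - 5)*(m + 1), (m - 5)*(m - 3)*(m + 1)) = m^2 - 4*m - 5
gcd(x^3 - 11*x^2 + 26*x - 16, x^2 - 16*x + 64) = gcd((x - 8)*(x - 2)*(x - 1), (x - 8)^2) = x - 8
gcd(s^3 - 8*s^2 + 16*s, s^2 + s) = s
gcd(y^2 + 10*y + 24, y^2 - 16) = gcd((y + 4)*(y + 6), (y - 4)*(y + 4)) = y + 4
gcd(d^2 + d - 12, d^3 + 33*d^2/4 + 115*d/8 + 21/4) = 1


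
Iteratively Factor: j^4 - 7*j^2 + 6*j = (j - 2)*(j^3 + 2*j^2 - 3*j) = (j - 2)*(j + 3)*(j^2 - j) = (j - 2)*(j - 1)*(j + 3)*(j)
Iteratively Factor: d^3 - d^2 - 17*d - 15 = (d - 5)*(d^2 + 4*d + 3) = (d - 5)*(d + 1)*(d + 3)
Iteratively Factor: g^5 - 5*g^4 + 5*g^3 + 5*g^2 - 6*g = (g - 3)*(g^4 - 2*g^3 - g^2 + 2*g) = (g - 3)*(g - 2)*(g^3 - g) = (g - 3)*(g - 2)*(g - 1)*(g^2 + g) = (g - 3)*(g - 2)*(g - 1)*(g + 1)*(g)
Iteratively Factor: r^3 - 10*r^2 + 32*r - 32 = (r - 2)*(r^2 - 8*r + 16) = (r - 4)*(r - 2)*(r - 4)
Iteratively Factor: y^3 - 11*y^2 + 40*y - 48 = (y - 4)*(y^2 - 7*y + 12) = (y - 4)*(y - 3)*(y - 4)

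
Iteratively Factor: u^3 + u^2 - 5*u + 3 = (u - 1)*(u^2 + 2*u - 3) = (u - 1)^2*(u + 3)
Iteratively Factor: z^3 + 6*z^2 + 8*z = (z)*(z^2 + 6*z + 8) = z*(z + 2)*(z + 4)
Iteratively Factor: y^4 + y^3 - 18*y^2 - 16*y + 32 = (y + 4)*(y^3 - 3*y^2 - 6*y + 8) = (y - 4)*(y + 4)*(y^2 + y - 2) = (y - 4)*(y - 1)*(y + 4)*(y + 2)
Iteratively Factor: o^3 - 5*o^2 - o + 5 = (o - 1)*(o^2 - 4*o - 5) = (o - 1)*(o + 1)*(o - 5)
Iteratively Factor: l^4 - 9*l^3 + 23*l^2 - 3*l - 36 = (l - 3)*(l^3 - 6*l^2 + 5*l + 12) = (l - 3)^2*(l^2 - 3*l - 4) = (l - 4)*(l - 3)^2*(l + 1)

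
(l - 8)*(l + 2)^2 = l^3 - 4*l^2 - 28*l - 32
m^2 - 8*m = m*(m - 8)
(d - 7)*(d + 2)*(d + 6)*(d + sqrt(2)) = d^4 + d^3 + sqrt(2)*d^3 - 44*d^2 + sqrt(2)*d^2 - 84*d - 44*sqrt(2)*d - 84*sqrt(2)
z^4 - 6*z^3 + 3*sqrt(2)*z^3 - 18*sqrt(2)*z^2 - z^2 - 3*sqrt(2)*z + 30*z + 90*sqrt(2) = (z - 5)*(z - 3)*(z + 2)*(z + 3*sqrt(2))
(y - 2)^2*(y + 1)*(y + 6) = y^4 + 3*y^3 - 18*y^2 + 4*y + 24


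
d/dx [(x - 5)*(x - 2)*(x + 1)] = 3*x^2 - 12*x + 3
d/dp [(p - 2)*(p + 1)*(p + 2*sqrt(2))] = 3*p^2 - 2*p + 4*sqrt(2)*p - 2*sqrt(2) - 2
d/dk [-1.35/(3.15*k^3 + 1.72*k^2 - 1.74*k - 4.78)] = (12.7575*k^2 + 4.644*k - 2.349)/(3.15*k^3 + 1.72*k^2 - 1.74*k - 4.78)^2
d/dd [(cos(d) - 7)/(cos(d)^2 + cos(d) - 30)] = (cos(d)^2 - 14*cos(d) + 23)*sin(d)/(cos(d)^2 + cos(d) - 30)^2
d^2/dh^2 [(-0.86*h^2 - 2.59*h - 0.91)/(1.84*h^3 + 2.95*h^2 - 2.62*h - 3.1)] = (-5.823232*h^6 - 52.612224*h^5 - 146.1972*h^4 - 231.052414*h^3 - 245.662602*h^2 - 131.0568*h - 3.594348)/(6.229504*h^9 + 29.96256*h^8 + 21.426984*h^7 - 91.141865*h^6 - 131.470962*h^5 + 69.48357*h^4 + 178.821872*h^3 + 21.20958*h^2 - 75.5346*h - 29.791)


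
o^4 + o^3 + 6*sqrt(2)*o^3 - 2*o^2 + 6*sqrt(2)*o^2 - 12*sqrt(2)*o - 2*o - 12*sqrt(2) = (o + 1)*(o - sqrt(2))*(o + sqrt(2))*(o + 6*sqrt(2))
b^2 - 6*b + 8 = (b - 4)*(b - 2)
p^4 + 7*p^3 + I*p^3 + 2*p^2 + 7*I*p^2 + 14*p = p*(p + 7)*(p - I)*(p + 2*I)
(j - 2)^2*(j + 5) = j^3 + j^2 - 16*j + 20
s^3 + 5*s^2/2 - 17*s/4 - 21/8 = (s - 3/2)*(s + 1/2)*(s + 7/2)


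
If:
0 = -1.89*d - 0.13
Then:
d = -0.07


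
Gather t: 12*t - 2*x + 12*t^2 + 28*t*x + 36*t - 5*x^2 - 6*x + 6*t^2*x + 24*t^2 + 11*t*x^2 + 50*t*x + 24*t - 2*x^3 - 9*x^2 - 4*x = t^2*(6*x + 36) + t*(11*x^2 + 78*x + 72) - 2*x^3 - 14*x^2 - 12*x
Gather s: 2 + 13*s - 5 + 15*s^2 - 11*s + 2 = 15*s^2 + 2*s - 1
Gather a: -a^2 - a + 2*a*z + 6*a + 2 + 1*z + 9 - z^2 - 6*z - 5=-a^2 + a*(2*z + 5) - z^2 - 5*z + 6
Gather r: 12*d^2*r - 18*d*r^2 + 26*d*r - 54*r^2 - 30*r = r^2*(-18*d - 54) + r*(12*d^2 + 26*d - 30)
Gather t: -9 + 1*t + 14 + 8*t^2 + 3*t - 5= 8*t^2 + 4*t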